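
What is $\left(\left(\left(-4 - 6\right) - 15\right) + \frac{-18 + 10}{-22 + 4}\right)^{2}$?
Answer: $\frac{48841}{81} \approx 602.98$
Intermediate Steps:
$\left(\left(\left(-4 - 6\right) - 15\right) + \frac{-18 + 10}{-22 + 4}\right)^{2} = \left(\left(-10 - 15\right) - \frac{8}{-18}\right)^{2} = \left(-25 - - \frac{4}{9}\right)^{2} = \left(-25 + \frac{4}{9}\right)^{2} = \left(- \frac{221}{9}\right)^{2} = \frac{48841}{81}$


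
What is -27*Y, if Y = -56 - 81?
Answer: 3699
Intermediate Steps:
Y = -137
-27*Y = -27*(-137) = 3699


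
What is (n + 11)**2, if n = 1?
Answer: 144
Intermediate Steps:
(n + 11)**2 = (1 + 11)**2 = 12**2 = 144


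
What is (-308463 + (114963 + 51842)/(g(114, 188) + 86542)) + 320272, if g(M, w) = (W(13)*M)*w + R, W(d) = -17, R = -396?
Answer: 3285073377/278198 ≈ 11808.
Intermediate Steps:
g(M, w) = -396 - 17*M*w (g(M, w) = (-17*M)*w - 396 = -17*M*w - 396 = -396 - 17*M*w)
(-308463 + (114963 + 51842)/(g(114, 188) + 86542)) + 320272 = (-308463 + (114963 + 51842)/((-396 - 17*114*188) + 86542)) + 320272 = (-308463 + 166805/((-396 - 364344) + 86542)) + 320272 = (-308463 + 166805/(-364740 + 86542)) + 320272 = (-308463 + 166805/(-278198)) + 320272 = (-308463 + 166805*(-1/278198)) + 320272 = (-308463 - 166805/278198) + 320272 = -85813956479/278198 + 320272 = 3285073377/278198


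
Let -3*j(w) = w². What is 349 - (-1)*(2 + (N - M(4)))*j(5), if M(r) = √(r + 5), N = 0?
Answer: 1072/3 ≈ 357.33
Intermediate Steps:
j(w) = -w²/3
M(r) = √(5 + r)
349 - (-1)*(2 + (N - M(4)))*j(5) = 349 - (-1)*(2 + (0 - √(5 + 4)))*(-⅓*5²) = 349 - (-1)*(2 + (0 - √9))*(-⅓*25) = 349 - (-1)*(2 + (0 - 1*3))*(-25/3) = 349 - (-1)*(2 + (0 - 3))*(-25/3) = 349 - (-1)*(2 - 3)*(-25/3) = 349 - (-1)*(-1*(-25/3)) = 349 - (-1)*25/3 = 349 - 1*(-25/3) = 349 + 25/3 = 1072/3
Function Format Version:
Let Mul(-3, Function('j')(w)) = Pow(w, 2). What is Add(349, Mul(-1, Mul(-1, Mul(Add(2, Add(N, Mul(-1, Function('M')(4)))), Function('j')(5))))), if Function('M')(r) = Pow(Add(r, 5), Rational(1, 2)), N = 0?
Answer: Rational(1072, 3) ≈ 357.33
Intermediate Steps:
Function('j')(w) = Mul(Rational(-1, 3), Pow(w, 2))
Function('M')(r) = Pow(Add(5, r), Rational(1, 2))
Add(349, Mul(-1, Mul(-1, Mul(Add(2, Add(N, Mul(-1, Function('M')(4)))), Function('j')(5))))) = Add(349, Mul(-1, Mul(-1, Mul(Add(2, Add(0, Mul(-1, Pow(Add(5, 4), Rational(1, 2))))), Mul(Rational(-1, 3), Pow(5, 2)))))) = Add(349, Mul(-1, Mul(-1, Mul(Add(2, Add(0, Mul(-1, Pow(9, Rational(1, 2))))), Mul(Rational(-1, 3), 25))))) = Add(349, Mul(-1, Mul(-1, Mul(Add(2, Add(0, Mul(-1, 3))), Rational(-25, 3))))) = Add(349, Mul(-1, Mul(-1, Mul(Add(2, Add(0, -3)), Rational(-25, 3))))) = Add(349, Mul(-1, Mul(-1, Mul(Add(2, -3), Rational(-25, 3))))) = Add(349, Mul(-1, Mul(-1, Mul(-1, Rational(-25, 3))))) = Add(349, Mul(-1, Mul(-1, Rational(25, 3)))) = Add(349, Mul(-1, Rational(-25, 3))) = Add(349, Rational(25, 3)) = Rational(1072, 3)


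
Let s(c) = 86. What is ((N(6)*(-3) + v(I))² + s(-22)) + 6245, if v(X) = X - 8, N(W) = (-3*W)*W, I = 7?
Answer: 110660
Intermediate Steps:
N(W) = -3*W²
v(X) = -8 + X
((N(6)*(-3) + v(I))² + s(-22)) + 6245 = ((-3*6²*(-3) + (-8 + 7))² + 86) + 6245 = ((-3*36*(-3) - 1)² + 86) + 6245 = ((-108*(-3) - 1)² + 86) + 6245 = ((324 - 1)² + 86) + 6245 = (323² + 86) + 6245 = (104329 + 86) + 6245 = 104415 + 6245 = 110660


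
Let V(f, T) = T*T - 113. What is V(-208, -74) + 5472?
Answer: 10835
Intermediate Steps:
V(f, T) = -113 + T² (V(f, T) = T² - 113 = -113 + T²)
V(-208, -74) + 5472 = (-113 + (-74)²) + 5472 = (-113 + 5476) + 5472 = 5363 + 5472 = 10835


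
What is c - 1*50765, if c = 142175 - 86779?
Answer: 4631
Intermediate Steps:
c = 55396
c - 1*50765 = 55396 - 1*50765 = 55396 - 50765 = 4631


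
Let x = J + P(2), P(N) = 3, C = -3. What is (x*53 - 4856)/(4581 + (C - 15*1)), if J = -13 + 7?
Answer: -5015/4563 ≈ -1.0991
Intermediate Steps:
J = -6
x = -3 (x = -6 + 3 = -3)
(x*53 - 4856)/(4581 + (C - 15*1)) = (-3*53 - 4856)/(4581 + (-3 - 15*1)) = (-159 - 4856)/(4581 + (-3 - 15)) = -5015/(4581 - 18) = -5015/4563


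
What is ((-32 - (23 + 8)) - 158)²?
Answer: 48841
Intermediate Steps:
((-32 - (23 + 8)) - 158)² = ((-32 - 1*31) - 158)² = ((-32 - 31) - 158)² = (-63 - 158)² = (-221)² = 48841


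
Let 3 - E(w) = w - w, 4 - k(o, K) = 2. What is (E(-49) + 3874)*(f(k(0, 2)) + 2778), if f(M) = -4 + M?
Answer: 10762552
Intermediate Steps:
k(o, K) = 2 (k(o, K) = 4 - 1*2 = 4 - 2 = 2)
E(w) = 3 (E(w) = 3 - (w - w) = 3 - 1*0 = 3 + 0 = 3)
(E(-49) + 3874)*(f(k(0, 2)) + 2778) = (3 + 3874)*((-4 + 2) + 2778) = 3877*(-2 + 2778) = 3877*2776 = 10762552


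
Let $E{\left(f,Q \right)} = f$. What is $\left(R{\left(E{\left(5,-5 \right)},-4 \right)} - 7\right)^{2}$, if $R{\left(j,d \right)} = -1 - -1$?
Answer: $49$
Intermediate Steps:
$R{\left(j,d \right)} = 0$ ($R{\left(j,d \right)} = -1 + 1 = 0$)
$\left(R{\left(E{\left(5,-5 \right)},-4 \right)} - 7\right)^{2} = \left(0 - 7\right)^{2} = \left(-7\right)^{2} = 49$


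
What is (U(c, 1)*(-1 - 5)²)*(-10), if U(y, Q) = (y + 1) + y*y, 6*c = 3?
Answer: -630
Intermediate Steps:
c = ½ (c = (⅙)*3 = ½ ≈ 0.50000)
U(y, Q) = 1 + y + y² (U(y, Q) = (1 + y) + y² = 1 + y + y²)
(U(c, 1)*(-1 - 5)²)*(-10) = ((1 + ½ + (½)²)*(-1 - 5)²)*(-10) = ((1 + ½ + ¼)*(-6)²)*(-10) = ((7/4)*36)*(-10) = 63*(-10) = -630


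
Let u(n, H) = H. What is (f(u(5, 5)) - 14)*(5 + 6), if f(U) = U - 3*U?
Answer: -264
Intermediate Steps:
f(U) = -2*U
(f(u(5, 5)) - 14)*(5 + 6) = (-2*5 - 14)*(5 + 6) = (-10 - 14)*11 = -24*11 = -264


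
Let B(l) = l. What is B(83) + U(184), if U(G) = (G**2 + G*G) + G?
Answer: 67979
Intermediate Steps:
U(G) = G + 2*G**2 (U(G) = (G**2 + G**2) + G = 2*G**2 + G = G + 2*G**2)
B(83) + U(184) = 83 + 184*(1 + 2*184) = 83 + 184*(1 + 368) = 83 + 184*369 = 83 + 67896 = 67979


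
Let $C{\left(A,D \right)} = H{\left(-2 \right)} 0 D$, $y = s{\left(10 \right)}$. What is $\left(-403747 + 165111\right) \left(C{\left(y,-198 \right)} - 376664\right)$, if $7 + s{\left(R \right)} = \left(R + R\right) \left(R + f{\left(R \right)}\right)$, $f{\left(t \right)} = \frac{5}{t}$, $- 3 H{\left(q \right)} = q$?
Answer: $89885590304$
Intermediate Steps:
$H{\left(q \right)} = - \frac{q}{3}$
$s{\left(R \right)} = -7 + 2 R \left(R + \frac{5}{R}\right)$ ($s{\left(R \right)} = -7 + \left(R + R\right) \left(R + \frac{5}{R}\right) = -7 + 2 R \left(R + \frac{5}{R}\right)$)
$y = 203$ ($y = 3 + 2 \cdot 10^{2} = 3 + 2 \cdot 100 = 3 + 200 = 203$)
$C{\left(A,D \right)} = 0$ ($C{\left(A,D \right)} = \left(- \frac{1}{3}\right) \left(-2\right) 0 D = \frac{2}{3} \cdot 0 D = 0 D = 0$)
$\left(-403747 + 165111\right) \left(C{\left(y,-198 \right)} - 376664\right) = \left(-403747 + 165111\right) \left(0 - 376664\right) = \left(-238636\right) \left(-376664\right) = 89885590304$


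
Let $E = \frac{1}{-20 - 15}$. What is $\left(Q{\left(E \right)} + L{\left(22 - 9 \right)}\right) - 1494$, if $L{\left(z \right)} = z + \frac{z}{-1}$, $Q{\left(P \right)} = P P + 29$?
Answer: $- \frac{1794624}{1225} \approx -1465.0$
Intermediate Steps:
$E = - \frac{1}{35}$ ($E = \frac{1}{-35} = - \frac{1}{35} \approx -0.028571$)
$Q{\left(P \right)} = 29 + P^{2}$ ($Q{\left(P \right)} = P^{2} + 29 = 29 + P^{2}$)
$L{\left(z \right)} = 0$ ($L{\left(z \right)} = z + z \left(-1\right) = z - z = 0$)
$\left(Q{\left(E \right)} + L{\left(22 - 9 \right)}\right) - 1494 = \left(\left(29 + \left(- \frac{1}{35}\right)^{2}\right) + 0\right) - 1494 = \left(\left(29 + \frac{1}{1225}\right) + 0\right) - 1494 = \left(\frac{35526}{1225} + 0\right) - 1494 = \frac{35526}{1225} - 1494 = - \frac{1794624}{1225}$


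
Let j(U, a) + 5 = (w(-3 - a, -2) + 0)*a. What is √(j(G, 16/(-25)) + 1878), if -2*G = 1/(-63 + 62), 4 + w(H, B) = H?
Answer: √1173169/25 ≈ 43.325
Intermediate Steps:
w(H, B) = -4 + H
G = ½ (G = -1/(2*(-63 + 62)) = -½/(-1) = -½*(-1) = ½ ≈ 0.50000)
j(U, a) = -5 + a*(-7 - a) (j(U, a) = -5 + ((-4 + (-3 - a)) + 0)*a = -5 + ((-7 - a) + 0)*a = -5 + (-7 - a)*a = -5 + a*(-7 - a))
√(j(G, 16/(-25)) + 1878) = √((-5 - 16/(-25)*(7 + 16/(-25))) + 1878) = √((-5 - 16*(-1/25)*(7 + 16*(-1/25))) + 1878) = √((-5 - 1*(-16/25)*(7 - 16/25)) + 1878) = √((-5 - 1*(-16/25)*159/25) + 1878) = √((-5 + 2544/625) + 1878) = √(-581/625 + 1878) = √(1173169/625) = √1173169/25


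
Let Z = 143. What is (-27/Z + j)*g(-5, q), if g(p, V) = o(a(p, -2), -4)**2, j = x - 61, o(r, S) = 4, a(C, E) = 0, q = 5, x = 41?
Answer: -46192/143 ≈ -323.02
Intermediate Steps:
j = -20 (j = 41 - 61 = -20)
g(p, V) = 16 (g(p, V) = 4**2 = 16)
(-27/Z + j)*g(-5, q) = (-27/143 - 20)*16 = -2887/143*16 = -46192/143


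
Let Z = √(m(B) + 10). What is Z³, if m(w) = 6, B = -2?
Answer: 64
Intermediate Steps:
Z = 4 (Z = √(6 + 10) = √16 = 4)
Z³ = 4³ = 64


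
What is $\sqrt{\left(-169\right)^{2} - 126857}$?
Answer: $2 i \sqrt{24574} \approx 313.52 i$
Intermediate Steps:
$\sqrt{\left(-169\right)^{2} - 126857} = \sqrt{28561 - 126857} = \sqrt{-98296} = 2 i \sqrt{24574}$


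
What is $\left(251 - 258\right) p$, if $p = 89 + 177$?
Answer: $-1862$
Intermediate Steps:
$p = 266$
$\left(251 - 258\right) p = \left(251 - 258\right) 266 = \left(-7\right) 266 = -1862$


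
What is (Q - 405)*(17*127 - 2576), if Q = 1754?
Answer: -562533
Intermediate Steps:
(Q - 405)*(17*127 - 2576) = (1754 - 405)*(17*127 - 2576) = 1349*(2159 - 2576) = 1349*(-417) = -562533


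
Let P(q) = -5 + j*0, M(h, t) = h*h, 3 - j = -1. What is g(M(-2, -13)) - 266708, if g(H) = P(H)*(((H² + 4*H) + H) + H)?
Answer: -266908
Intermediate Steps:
j = 4 (j = 3 - 1*(-1) = 3 + 1 = 4)
M(h, t) = h²
P(q) = -5 (P(q) = -5 + 4*0 = -5 + 0 = -5)
g(H) = -30*H - 5*H² (g(H) = -5*(((H² + 4*H) + H) + H) = -5*((H² + 5*H) + H) = -5*(H² + 6*H) = -30*H - 5*H²)
g(M(-2, -13)) - 266708 = -5*(-2)²*(6 + (-2)²) - 266708 = -5*4*(6 + 4) - 266708 = -5*4*10 - 266708 = -200 - 266708 = -266908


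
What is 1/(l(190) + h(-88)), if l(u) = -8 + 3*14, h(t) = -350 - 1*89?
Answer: -1/405 ≈ -0.0024691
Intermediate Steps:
h(t) = -439 (h(t) = -350 - 89 = -439)
l(u) = 34 (l(u) = -8 + 42 = 34)
1/(l(190) + h(-88)) = 1/(34 - 439) = 1/(-405) = -1/405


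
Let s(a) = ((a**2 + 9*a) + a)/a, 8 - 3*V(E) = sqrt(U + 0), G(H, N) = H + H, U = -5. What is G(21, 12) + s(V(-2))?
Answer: 164/3 - I*sqrt(5)/3 ≈ 54.667 - 0.74536*I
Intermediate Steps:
G(H, N) = 2*H
V(E) = 8/3 - I*sqrt(5)/3 (V(E) = 8/3 - sqrt(-5 + 0)/3 = 8/3 - I*sqrt(5)/3)
s(a) = (a**2 + 10*a)/a
G(21, 12) + s(V(-2)) = 2*21 + (10 + (8/3 - I*sqrt(5)/3)) = 42 + (38/3 - I*sqrt(5)/3) = 164/3 - I*sqrt(5)/3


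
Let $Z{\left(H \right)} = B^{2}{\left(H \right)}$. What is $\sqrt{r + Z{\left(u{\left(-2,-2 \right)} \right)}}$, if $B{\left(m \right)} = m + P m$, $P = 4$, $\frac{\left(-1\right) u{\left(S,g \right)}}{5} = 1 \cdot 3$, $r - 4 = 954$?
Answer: $\sqrt{6583} \approx 81.136$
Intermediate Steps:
$r = 958$ ($r = 4 + 954 = 958$)
$u{\left(S,g \right)} = -15$ ($u{\left(S,g \right)} = - 5 \cdot 1 \cdot 3 = \left(-5\right) 3 = -15$)
$B{\left(m \right)} = 5 m$ ($B{\left(m \right)} = m + 4 m = 5 m$)
$Z{\left(H \right)} = 25 H^{2}$ ($Z{\left(H \right)} = \left(5 H\right)^{2} = 25 H^{2}$)
$\sqrt{r + Z{\left(u{\left(-2,-2 \right)} \right)}} = \sqrt{958 + 25 \left(-15\right)^{2}} = \sqrt{958 + 25 \cdot 225} = \sqrt{958 + 5625} = \sqrt{6583}$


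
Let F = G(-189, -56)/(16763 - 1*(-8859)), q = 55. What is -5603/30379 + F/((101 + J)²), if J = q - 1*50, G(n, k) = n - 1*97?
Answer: -806524794985/4372886806084 ≈ -0.18444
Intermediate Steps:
G(n, k) = -97 + n (G(n, k) = n - 97 = -97 + n)
F = -143/12811 (F = (-97 - 189)/(16763 - 1*(-8859)) = -286/(16763 + 8859) = -286/25622 = -286*1/25622 = -143/12811 ≈ -0.011162)
J = 5 (J = 55 - 1*50 = 55 - 50 = 5)
-5603/30379 + F/((101 + J)²) = -5603/30379 - 143/(12811*(101 + 5)²) = -5603*1/30379 - 143/(12811*(106²)) = -5603/30379 - 143/12811/11236 = -5603/30379 - 143/12811*1/11236 = -5603/30379 - 143/143944396 = -806524794985/4372886806084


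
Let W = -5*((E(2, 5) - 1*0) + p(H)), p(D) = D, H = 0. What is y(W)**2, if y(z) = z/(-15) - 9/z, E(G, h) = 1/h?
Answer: 18496/225 ≈ 82.204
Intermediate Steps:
W = -1 (W = -5*((1/5 - 1*0) + 0) = -5*((1/5 + 0) + 0) = -5*(1/5 + 0) = -5*1/5 = -1)
y(z) = -9/z - z/15 (y(z) = z*(-1/15) - 9/z = -z/15 - 9/z = -9/z - z/15)
y(W)**2 = (-9/(-1) - 1/15*(-1))**2 = (-9*(-1) + 1/15)**2 = (9 + 1/15)**2 = (136/15)**2 = 18496/225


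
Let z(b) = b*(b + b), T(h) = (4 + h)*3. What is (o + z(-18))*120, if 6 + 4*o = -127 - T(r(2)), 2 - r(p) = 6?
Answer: 73770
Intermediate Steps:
r(p) = -4 (r(p) = 2 - 1*6 = 2 - 6 = -4)
T(h) = 12 + 3*h
o = -133/4 (o = -3/2 + (-127 - (12 + 3*(-4)))/4 = -3/2 + (-127 - (12 - 12))/4 = -3/2 + (-127 - 1*0)/4 = -3/2 + (-127 + 0)/4 = -3/2 + (¼)*(-127) = -3/2 - 127/4 = -133/4 ≈ -33.250)
z(b) = 2*b² (z(b) = b*(2*b) = 2*b²)
(o + z(-18))*120 = (-133/4 + 2*(-18)²)*120 = (-133/4 + 2*324)*120 = (-133/4 + 648)*120 = (2459/4)*120 = 73770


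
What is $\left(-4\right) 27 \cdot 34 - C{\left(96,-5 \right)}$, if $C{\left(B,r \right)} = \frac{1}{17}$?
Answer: $- \frac{62425}{17} \approx -3672.1$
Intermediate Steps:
$C{\left(B,r \right)} = \frac{1}{17}$
$\left(-4\right) 27 \cdot 34 - C{\left(96,-5 \right)} = \left(-4\right) 27 \cdot 34 - \frac{1}{17} = \left(-108\right) 34 - \frac{1}{17} = -3672 - \frac{1}{17} = - \frac{62425}{17}$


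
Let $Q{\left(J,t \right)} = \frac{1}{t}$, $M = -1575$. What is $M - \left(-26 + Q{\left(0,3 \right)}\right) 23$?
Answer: $- \frac{2954}{3} \approx -984.67$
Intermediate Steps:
$M - \left(-26 + Q{\left(0,3 \right)}\right) 23 = -1575 - \left(-26 + \frac{1}{3}\right) 23 = -1575 - \left(- \frac{77}{3}\right) 23 = -1575 - - \frac{1771}{3} = -1575 + \frac{1771}{3} = - \frac{2954}{3}$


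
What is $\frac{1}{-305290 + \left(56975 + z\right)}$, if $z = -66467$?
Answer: $- \frac{1}{314782} \approx -3.1768 \cdot 10^{-6}$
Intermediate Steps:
$\frac{1}{-305290 + \left(56975 + z\right)} = \frac{1}{-305290 + \left(56975 - 66467\right)} = \frac{1}{-305290 - 9492} = \frac{1}{-314782} = - \frac{1}{314782}$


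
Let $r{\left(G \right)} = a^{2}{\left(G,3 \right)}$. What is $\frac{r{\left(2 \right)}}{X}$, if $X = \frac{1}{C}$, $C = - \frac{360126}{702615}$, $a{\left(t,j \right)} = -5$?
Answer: $- \frac{600210}{46841} \approx -12.814$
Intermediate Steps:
$C = - \frac{120042}{234205}$ ($C = \left(-360126\right) \frac{1}{702615} = - \frac{120042}{234205} \approx -0.51255$)
$r{\left(G \right)} = 25$ ($r{\left(G \right)} = \left(-5\right)^{2} = 25$)
$X = - \frac{234205}{120042}$ ($X = \frac{1}{- \frac{120042}{234205}} = - \frac{234205}{120042} \approx -1.951$)
$\frac{r{\left(2 \right)}}{X} = \frac{25}{- \frac{234205}{120042}} = 25 \left(- \frac{120042}{234205}\right) = - \frac{600210}{46841}$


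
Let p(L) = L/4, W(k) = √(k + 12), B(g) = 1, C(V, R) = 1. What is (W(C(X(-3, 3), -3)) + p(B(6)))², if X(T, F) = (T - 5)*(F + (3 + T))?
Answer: 209/16 + √13/2 ≈ 14.865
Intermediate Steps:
X(T, F) = (-5 + T)*(3 + F + T)
W(k) = √(12 + k)
p(L) = L/4 (p(L) = L*(¼) = L/4)
(W(C(X(-3, 3), -3)) + p(B(6)))² = (√(12 + 1) + (¼)*1)² = (√13 + ¼)² = (¼ + √13)²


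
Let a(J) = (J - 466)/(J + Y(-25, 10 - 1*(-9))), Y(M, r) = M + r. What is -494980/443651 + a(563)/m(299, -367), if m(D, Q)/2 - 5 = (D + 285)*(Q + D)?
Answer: -21894789372187/19624279986298 ≈ -1.1157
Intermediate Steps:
m(D, Q) = 10 + 2*(285 + D)*(D + Q) (m(D, Q) = 10 + 2*((D + 285)*(Q + D)) = 10 + 2*((285 + D)*(D + Q)) = 10 + 2*(285 + D)*(D + Q))
a(J) = (-466 + J)/(-6 + J) (a(J) = (J - 466)/(J + (-25 + (10 - 1*(-9)))) = (-466 + J)/(J + (-25 + (10 + 9))) = (-466 + J)/(J + (-25 + 19)) = (-466 + J)/(J - 6) = (-466 + J)/(-6 + J))
-494980/443651 + a(563)/m(299, -367) = -494980/443651 + ((-466 + 563)/(-6 + 563))/(10 + 2*299² + 570*299 + 570*(-367) + 2*299*(-367)) = -494980*1/443651 + (97/557)/(10 + 2*89401 + 170430 - 209190 - 219466) = -494980/443651 + ((1/557)*97)/(10 + 178802 + 170430 - 209190 - 219466) = -494980/443651 + (97/557)/(-79414) = -494980/443651 + (97/557)*(-1/79414) = -494980/443651 - 97/44233598 = -21894789372187/19624279986298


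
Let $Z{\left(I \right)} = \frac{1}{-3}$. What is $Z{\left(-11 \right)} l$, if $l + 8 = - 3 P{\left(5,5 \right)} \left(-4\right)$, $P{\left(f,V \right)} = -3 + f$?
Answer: $- \frac{16}{3} \approx -5.3333$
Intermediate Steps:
$l = 16$ ($l = -8 + - 3 \left(-3 + 5\right) \left(-4\right) = -8 + \left(-3\right) 2 \left(-4\right) = -8 - -24 = -8 + 24 = 16$)
$Z{\left(I \right)} = - \frac{1}{3}$
$Z{\left(-11 \right)} l = \left(- \frac{1}{3}\right) 16 = - \frac{16}{3}$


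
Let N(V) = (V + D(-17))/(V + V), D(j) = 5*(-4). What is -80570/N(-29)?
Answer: -667580/7 ≈ -95369.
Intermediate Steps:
D(j) = -20
N(V) = (-20 + V)/(2*V) (N(V) = (V - 20)/(V + V) = (-20 + V)/((2*V)) = (-20 + V)*(1/(2*V)) = (-20 + V)/(2*V))
-80570/N(-29) = -80570*(-58/(-20 - 29)) = -80570/((½)*(-1/29)*(-49)) = -80570/49/58 = -80570*58/49 = -667580/7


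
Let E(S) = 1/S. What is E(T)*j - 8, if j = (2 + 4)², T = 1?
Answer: 28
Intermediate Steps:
j = 36 (j = 6² = 36)
E(S) = 1/S
E(T)*j - 8 = 36/1 - 8 = 1*36 - 8 = 36 - 8 = 28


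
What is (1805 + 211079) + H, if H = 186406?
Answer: 399290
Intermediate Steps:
(1805 + 211079) + H = (1805 + 211079) + 186406 = 212884 + 186406 = 399290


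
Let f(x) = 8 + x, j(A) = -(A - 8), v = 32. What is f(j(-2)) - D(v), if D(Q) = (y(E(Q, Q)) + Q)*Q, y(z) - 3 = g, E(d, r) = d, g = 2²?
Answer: -1230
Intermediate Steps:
g = 4
j(A) = 8 - A (j(A) = -(-8 + A) = 8 - A)
y(z) = 7 (y(z) = 3 + 4 = 7)
D(Q) = Q*(7 + Q) (D(Q) = (7 + Q)*Q = Q*(7 + Q))
f(j(-2)) - D(v) = (8 + (8 - 1*(-2))) - 32*(7 + 32) = (8 + (8 + 2)) - 32*39 = (8 + 10) - 1*1248 = 18 - 1248 = -1230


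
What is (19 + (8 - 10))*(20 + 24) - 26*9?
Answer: 514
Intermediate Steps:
(19 + (8 - 10))*(20 + 24) - 26*9 = (19 - 2)*44 - 234 = 17*44 - 234 = 748 - 234 = 514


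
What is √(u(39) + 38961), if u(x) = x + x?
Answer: 13*√231 ≈ 197.58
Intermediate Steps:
u(x) = 2*x
√(u(39) + 38961) = √(2*39 + 38961) = √(78 + 38961) = √39039 = 13*√231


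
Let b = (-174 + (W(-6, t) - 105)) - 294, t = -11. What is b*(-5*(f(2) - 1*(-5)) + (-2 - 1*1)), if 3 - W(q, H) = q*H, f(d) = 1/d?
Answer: 19398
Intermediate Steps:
W(q, H) = 3 - H*q (W(q, H) = 3 - q*H = 3 - H*q)
b = -636 (b = (-174 + ((3 - 1*(-11)*(-6)) - 105)) - 294 = (-174 + ((3 - 66) - 105)) - 294 = (-174 + (-63 - 105)) - 294 = (-174 - 168) - 294 = -342 - 294 = -636)
b*(-5*(f(2) - 1*(-5)) + (-2 - 1*1)) = -636*(-5*(1/2 - 1*(-5)) + (-2 - 1*1)) = -636*(-5*(½ + 5) + (-2 - 1)) = -636*(-5*11/2 - 3) = -636*(-55/2 - 3) = -636*(-61/2) = 19398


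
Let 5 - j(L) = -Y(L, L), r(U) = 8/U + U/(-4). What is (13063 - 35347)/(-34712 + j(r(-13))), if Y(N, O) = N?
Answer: 1158768/1804627 ≈ 0.64211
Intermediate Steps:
r(U) = 8/U - U/4 (r(U) = 8/U + U*(-¼) = 8/U - U/4)
j(L) = 5 + L (j(L) = 5 - (-1)*L = 5 + L)
(13063 - 35347)/(-34712 + j(r(-13))) = (13063 - 35347)/(-34712 + (5 + (8/(-13) - ¼*(-13)))) = -22284/(-34712 + (5 + (8*(-1/13) + 13/4))) = -22284/(-34712 + (5 + (-8/13 + 13/4))) = -22284/(-34712 + (5 + 137/52)) = -22284/(-34712 + 397/52) = -22284/(-1804627/52) = -22284*(-52/1804627) = 1158768/1804627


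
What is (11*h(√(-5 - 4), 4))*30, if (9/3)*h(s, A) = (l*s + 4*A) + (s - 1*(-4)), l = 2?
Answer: 2200 + 990*I ≈ 2200.0 + 990.0*I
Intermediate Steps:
h(s, A) = 4/3 + s + 4*A/3 (h(s, A) = ((2*s + 4*A) + (s - 1*(-4)))/3 = ((2*s + 4*A) + (s + 4))/3 = ((2*s + 4*A) + (4 + s))/3 = (4 + 3*s + 4*A)/3 = 4/3 + s + 4*A/3)
(11*h(√(-5 - 4), 4))*30 = (11*(4/3 + √(-5 - 4) + (4/3)*4))*30 = (11*(4/3 + √(-9) + 16/3))*30 = (11*(4/3 + 3*I + 16/3))*30 = (11*(20/3 + 3*I))*30 = (220/3 + 33*I)*30 = 2200 + 990*I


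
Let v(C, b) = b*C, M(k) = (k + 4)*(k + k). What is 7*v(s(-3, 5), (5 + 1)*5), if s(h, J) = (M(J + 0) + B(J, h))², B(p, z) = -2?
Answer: 1626240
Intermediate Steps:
M(k) = 2*k*(4 + k) (M(k) = (4 + k)*(2*k) = 2*k*(4 + k))
s(h, J) = (-2 + 2*J*(4 + J))² (s(h, J) = (2*(J + 0)*(4 + (J + 0)) - 2)² = (2*J*(4 + J) - 2)² = (-2 + 2*J*(4 + J))²)
v(C, b) = C*b
7*v(s(-3, 5), (5 + 1)*5) = 7*((4*(-1 + 5*(4 + 5))²)*((5 + 1)*5)) = 7*((4*(-1 + 5*9)²)*(6*5)) = 7*((4*(-1 + 45)²)*30) = 7*((4*44²)*30) = 7*((4*1936)*30) = 7*(7744*30) = 7*232320 = 1626240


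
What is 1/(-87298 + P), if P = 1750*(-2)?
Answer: -1/90798 ≈ -1.1013e-5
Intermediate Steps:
P = -3500
1/(-87298 + P) = 1/(-87298 - 3500) = 1/(-90798) = -1/90798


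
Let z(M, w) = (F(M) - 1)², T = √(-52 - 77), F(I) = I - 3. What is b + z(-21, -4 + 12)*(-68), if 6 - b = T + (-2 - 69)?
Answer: -42423 - I*√129 ≈ -42423.0 - 11.358*I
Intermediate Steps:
F(I) = -3 + I
T = I*√129 (T = √(-129) = I*√129 ≈ 11.358*I)
z(M, w) = (-4 + M)² (z(M, w) = ((-3 + M) - 1)² = (-4 + M)²)
b = 77 - I*√129 (b = 6 - (I*√129 + (-2 - 69)) = 6 - (I*√129 - 71) = 6 - (-71 + I*√129) = 6 + (71 - I*√129) = 77 - I*√129 ≈ 77.0 - 11.358*I)
b + z(-21, -4 + 12)*(-68) = (77 - I*√129) + (-4 - 21)²*(-68) = (77 - I*√129) + (-25)²*(-68) = (77 - I*√129) + 625*(-68) = (77 - I*√129) - 42500 = -42423 - I*√129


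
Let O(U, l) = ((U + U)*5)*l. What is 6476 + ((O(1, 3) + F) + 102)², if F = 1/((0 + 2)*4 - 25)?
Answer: 6902613/289 ≈ 23884.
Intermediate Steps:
O(U, l) = 10*U*l (O(U, l) = ((2*U)*5)*l = (10*U)*l = 10*U*l)
F = -1/17 (F = 1/(2*4 - 25) = 1/(8 - 25) = 1/(-17) = -1/17 ≈ -0.058824)
6476 + ((O(1, 3) + F) + 102)² = 6476 + ((10*1*3 - 1/17) + 102)² = 6476 + ((30 - 1/17) + 102)² = 6476 + (509/17 + 102)² = 6476 + (2243/17)² = 6476 + 5031049/289 = 6902613/289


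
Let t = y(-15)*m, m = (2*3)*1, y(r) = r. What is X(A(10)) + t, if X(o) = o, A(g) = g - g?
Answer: -90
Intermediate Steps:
A(g) = 0
m = 6 (m = 6*1 = 6)
t = -90 (t = -15*6 = -90)
X(A(10)) + t = 0 - 90 = -90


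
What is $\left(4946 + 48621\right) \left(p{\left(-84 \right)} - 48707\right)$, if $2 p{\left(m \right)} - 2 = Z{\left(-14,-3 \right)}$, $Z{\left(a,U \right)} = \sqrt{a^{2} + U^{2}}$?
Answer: $-2609034302 + \frac{53567 \sqrt{205}}{2} \approx -2.6087 \cdot 10^{9}$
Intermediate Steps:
$Z{\left(a,U \right)} = \sqrt{U^{2} + a^{2}}$
$p{\left(m \right)} = 1 + \frac{\sqrt{205}}{2}$ ($p{\left(m \right)} = 1 + \frac{\sqrt{\left(-3\right)^{2} + \left(-14\right)^{2}}}{2} = 1 + \frac{\sqrt{9 + 196}}{2} = 1 + \frac{\sqrt{205}}{2}$)
$\left(4946 + 48621\right) \left(p{\left(-84 \right)} - 48707\right) = \left(4946 + 48621\right) \left(\left(1 + \frac{\sqrt{205}}{2}\right) - 48707\right) = 53567 \left(-48706 + \frac{\sqrt{205}}{2}\right) = -2609034302 + \frac{53567 \sqrt{205}}{2}$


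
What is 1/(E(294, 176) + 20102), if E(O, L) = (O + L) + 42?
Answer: 1/20614 ≈ 4.8511e-5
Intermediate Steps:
E(O, L) = 42 + L + O (E(O, L) = (L + O) + 42 = 42 + L + O)
1/(E(294, 176) + 20102) = 1/((42 + 176 + 294) + 20102) = 1/(512 + 20102) = 1/20614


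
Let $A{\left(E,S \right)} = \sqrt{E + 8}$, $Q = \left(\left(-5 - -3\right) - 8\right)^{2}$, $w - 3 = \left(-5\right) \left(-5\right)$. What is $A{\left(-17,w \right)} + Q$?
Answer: $100 + 3 i \approx 100.0 + 3.0 i$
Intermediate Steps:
$w = 28$ ($w = 3 - -25 = 3 + 25 = 28$)
$Q = 100$ ($Q = \left(\left(-5 + 3\right) - 8\right)^{2} = \left(-2 - 8\right)^{2} = \left(-10\right)^{2} = 100$)
$A{\left(E,S \right)} = \sqrt{8 + E}$
$A{\left(-17,w \right)} + Q = \sqrt{8 - 17} + 100 = \sqrt{-9} + 100 = 3 i + 100 = 100 + 3 i$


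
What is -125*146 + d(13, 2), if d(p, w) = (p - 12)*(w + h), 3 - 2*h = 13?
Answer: -18253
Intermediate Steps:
h = -5 (h = 3/2 - ½*13 = 3/2 - 13/2 = -5)
d(p, w) = (-12 + p)*(-5 + w) (d(p, w) = (p - 12)*(w - 5) = (-12 + p)*(-5 + w))
-125*146 + d(13, 2) = -125*146 + (60 - 12*2 - 5*13 + 13*2) = -18250 + (60 - 24 - 65 + 26) = -18250 - 3 = -18253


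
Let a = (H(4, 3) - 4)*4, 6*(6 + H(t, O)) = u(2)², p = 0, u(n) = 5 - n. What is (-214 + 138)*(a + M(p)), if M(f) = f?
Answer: 2584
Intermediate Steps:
H(t, O) = -9/2 (H(t, O) = -6 + (5 - 1*2)²/6 = -6 + (5 - 2)²/6 = -6 + (⅙)*3² = -6 + (⅙)*9 = -6 + 3/2 = -9/2)
a = -34 (a = (-9/2 - 4)*4 = -17/2*4 = -34)
(-214 + 138)*(a + M(p)) = (-214 + 138)*(-34 + 0) = -76*(-34) = 2584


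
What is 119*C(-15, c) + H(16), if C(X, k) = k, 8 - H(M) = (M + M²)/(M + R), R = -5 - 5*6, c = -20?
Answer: -44796/19 ≈ -2357.7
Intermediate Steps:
R = -35 (R = -5 - 30 = -35)
H(M) = 8 - (M + M²)/(-35 + M) (H(M) = 8 - (M + M²)/(M - 35) = 8 - (M + M²)/(-35 + M))
119*C(-15, c) + H(16) = 119*(-20) + (-280 - 1*16² + 7*16)/(-35 + 16) = -2380 + (-280 - 1*256 + 112)/(-19) = -2380 - (-280 - 256 + 112)/19 = -2380 - 1/19*(-424) = -2380 + 424/19 = -44796/19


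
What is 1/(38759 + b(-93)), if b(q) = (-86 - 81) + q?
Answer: 1/38499 ≈ 2.5975e-5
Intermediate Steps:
b(q) = -167 + q
1/(38759 + b(-93)) = 1/(38759 + (-167 - 93)) = 1/(38759 - 260) = 1/38499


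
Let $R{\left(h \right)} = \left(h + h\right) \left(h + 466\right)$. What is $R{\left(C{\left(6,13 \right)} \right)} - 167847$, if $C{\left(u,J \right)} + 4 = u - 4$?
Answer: $-169703$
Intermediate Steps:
$C{\left(u,J \right)} = -8 + u$ ($C{\left(u,J \right)} = -4 + \left(u - 4\right) = -4 + \left(-4 + u\right) = -8 + u$)
$R{\left(h \right)} = 2 h \left(466 + h\right)$
$R{\left(C{\left(6,13 \right)} \right)} - 167847 = 2 \left(-8 + 6\right) \left(466 + \left(-8 + 6\right)\right) - 167847 = 2 \left(-2\right) \left(466 - 2\right) - 167847 = 2 \left(-2\right) 464 - 167847 = -1856 - 167847 = -169703$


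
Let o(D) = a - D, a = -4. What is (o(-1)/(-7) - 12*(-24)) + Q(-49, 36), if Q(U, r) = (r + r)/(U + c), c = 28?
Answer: 285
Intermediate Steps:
o(D) = -4 - D
Q(U, r) = 2*r/(28 + U) (Q(U, r) = (r + r)/(U + 28) = (2*r)/(28 + U) = 2*r/(28 + U))
(o(-1)/(-7) - 12*(-24)) + Q(-49, 36) = ((-4 - 1*(-1))/(-7) - 12*(-24)) + 2*36/(28 - 49) = ((-4 + 1)*(-⅐) + 288) + 2*36/(-21) = (-3*(-⅐) + 288) + 2*36*(-1/21) = (3/7 + 288) - 24/7 = 2019/7 - 24/7 = 285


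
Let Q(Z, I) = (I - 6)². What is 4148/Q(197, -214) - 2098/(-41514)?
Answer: 3110719/22832700 ≈ 0.13624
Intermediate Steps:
Q(Z, I) = (-6 + I)²
4148/Q(197, -214) - 2098/(-41514) = 4148/((-6 - 214)²) - 2098/(-41514) = 4148/((-220)²) - 2098*(-1/41514) = 4148/48400 + 1049/20757 = 4148*(1/48400) + 1049/20757 = 1037/12100 + 1049/20757 = 3110719/22832700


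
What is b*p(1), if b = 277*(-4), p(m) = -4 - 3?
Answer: 7756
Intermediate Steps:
p(m) = -7
b = -1108
b*p(1) = -1108*(-7) = 7756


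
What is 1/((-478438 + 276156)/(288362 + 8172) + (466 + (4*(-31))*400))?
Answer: -148267/7285051919 ≈ -2.0352e-5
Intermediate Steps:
1/((-478438 + 276156)/(288362 + 8172) + (466 + (4*(-31))*400)) = 1/(-202282/296534 + (466 - 124*400)) = 1/(-202282*1/296534 + (466 - 49600)) = 1/(-101141/148267 - 49134) = 1/(-7285051919/148267) = -148267/7285051919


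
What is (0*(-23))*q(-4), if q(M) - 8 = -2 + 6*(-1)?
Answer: 0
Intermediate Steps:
q(M) = 0 (q(M) = 8 + (-2 + 6*(-1)) = 8 + (-2 - 6) = 8 - 8 = 0)
(0*(-23))*q(-4) = (0*(-23))*0 = 0*0 = 0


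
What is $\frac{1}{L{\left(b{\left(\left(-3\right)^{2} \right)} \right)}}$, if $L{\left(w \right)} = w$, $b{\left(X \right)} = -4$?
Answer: $- \frac{1}{4} \approx -0.25$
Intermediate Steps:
$\frac{1}{L{\left(b{\left(\left(-3\right)^{2} \right)} \right)}} = \frac{1}{-4} = - \frac{1}{4}$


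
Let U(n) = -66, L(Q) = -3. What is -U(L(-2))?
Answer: 66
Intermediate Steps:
-U(L(-2)) = -1*(-66) = 66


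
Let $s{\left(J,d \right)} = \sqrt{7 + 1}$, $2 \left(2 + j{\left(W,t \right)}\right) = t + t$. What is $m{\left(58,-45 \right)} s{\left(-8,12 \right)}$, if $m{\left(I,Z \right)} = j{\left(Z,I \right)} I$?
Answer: $6496 \sqrt{2} \approx 9186.7$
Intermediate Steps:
$j{\left(W,t \right)} = -2 + t$ ($j{\left(W,t \right)} = -2 + \frac{t + t}{2} = -2 + \frac{2 t}{2} = -2 + t$)
$s{\left(J,d \right)} = 2 \sqrt{2}$ ($s{\left(J,d \right)} = \sqrt{8} = 2 \sqrt{2}$)
$m{\left(I,Z \right)} = I \left(-2 + I\right)$ ($m{\left(I,Z \right)} = \left(-2 + I\right) I = I \left(-2 + I\right)$)
$m{\left(58,-45 \right)} s{\left(-8,12 \right)} = 58 \left(-2 + 58\right) 2 \sqrt{2} = 58 \cdot 56 \cdot 2 \sqrt{2} = 3248 \cdot 2 \sqrt{2} = 6496 \sqrt{2}$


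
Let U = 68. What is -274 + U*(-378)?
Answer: -25978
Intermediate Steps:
-274 + U*(-378) = -274 + 68*(-378) = -274 - 25704 = -25978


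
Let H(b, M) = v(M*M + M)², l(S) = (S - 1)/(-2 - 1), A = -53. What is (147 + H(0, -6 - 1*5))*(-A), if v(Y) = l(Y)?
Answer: 699812/9 ≈ 77757.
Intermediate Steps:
l(S) = ⅓ - S/3 (l(S) = (-1 + S)/(-3) = (-1 + S)*(-⅓) = ⅓ - S/3)
v(Y) = ⅓ - Y/3
H(b, M) = (⅓ - M/3 - M²/3)² (H(b, M) = (⅓ - (M*M + M)/3)² = (⅓ - (M² + M)/3)² = (⅓ - (M + M²)/3)² = (⅓ + (-M/3 - M²/3))² = (⅓ - M/3 - M²/3)²)
(147 + H(0, -6 - 1*5))*(-A) = (147 + (-1 + (-6 - 1*5)*(1 + (-6 - 1*5)))²/9)*(-1*(-53)) = (147 + (-1 + (-6 - 5)*(1 + (-6 - 5)))²/9)*53 = (147 + (-1 - 11*(1 - 11))²/9)*53 = (147 + (-1 - 11*(-10))²/9)*53 = (147 + (-1 + 110)²/9)*53 = (147 + (⅑)*109²)*53 = (147 + (⅑)*11881)*53 = (147 + 11881/9)*53 = (13204/9)*53 = 699812/9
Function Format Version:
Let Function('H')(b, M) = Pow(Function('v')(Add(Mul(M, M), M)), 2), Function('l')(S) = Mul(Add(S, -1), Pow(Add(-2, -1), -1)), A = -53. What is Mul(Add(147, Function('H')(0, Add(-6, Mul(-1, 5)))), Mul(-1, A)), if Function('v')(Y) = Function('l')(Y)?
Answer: Rational(699812, 9) ≈ 77757.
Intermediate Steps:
Function('l')(S) = Add(Rational(1, 3), Mul(Rational(-1, 3), S)) (Function('l')(S) = Mul(Add(-1, S), Pow(-3, -1)) = Mul(Add(-1, S), Rational(-1, 3)) = Add(Rational(1, 3), Mul(Rational(-1, 3), S)))
Function('v')(Y) = Add(Rational(1, 3), Mul(Rational(-1, 3), Y))
Function('H')(b, M) = Pow(Add(Rational(1, 3), Mul(Rational(-1, 3), M), Mul(Rational(-1, 3), Pow(M, 2))), 2) (Function('H')(b, M) = Pow(Add(Rational(1, 3), Mul(Rational(-1, 3), Add(Mul(M, M), M))), 2) = Pow(Add(Rational(1, 3), Mul(Rational(-1, 3), Add(Pow(M, 2), M))), 2) = Pow(Add(Rational(1, 3), Mul(Rational(-1, 3), Add(M, Pow(M, 2)))), 2) = Pow(Add(Rational(1, 3), Add(Mul(Rational(-1, 3), M), Mul(Rational(-1, 3), Pow(M, 2)))), 2) = Pow(Add(Rational(1, 3), Mul(Rational(-1, 3), M), Mul(Rational(-1, 3), Pow(M, 2))), 2))
Mul(Add(147, Function('H')(0, Add(-6, Mul(-1, 5)))), Mul(-1, A)) = Mul(Add(147, Mul(Rational(1, 9), Pow(Add(-1, Mul(Add(-6, Mul(-1, 5)), Add(1, Add(-6, Mul(-1, 5))))), 2))), Mul(-1, -53)) = Mul(Add(147, Mul(Rational(1, 9), Pow(Add(-1, Mul(Add(-6, -5), Add(1, Add(-6, -5)))), 2))), 53) = Mul(Add(147, Mul(Rational(1, 9), Pow(Add(-1, Mul(-11, Add(1, -11))), 2))), 53) = Mul(Add(147, Mul(Rational(1, 9), Pow(Add(-1, Mul(-11, -10)), 2))), 53) = Mul(Add(147, Mul(Rational(1, 9), Pow(Add(-1, 110), 2))), 53) = Mul(Add(147, Mul(Rational(1, 9), Pow(109, 2))), 53) = Mul(Add(147, Mul(Rational(1, 9), 11881)), 53) = Mul(Add(147, Rational(11881, 9)), 53) = Mul(Rational(13204, 9), 53) = Rational(699812, 9)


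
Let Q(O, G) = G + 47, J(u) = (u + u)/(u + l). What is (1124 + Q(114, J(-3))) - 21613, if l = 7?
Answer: -40887/2 ≈ -20444.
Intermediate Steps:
J(u) = 2*u/(7 + u) (J(u) = (u + u)/(u + 7) = (2*u)/(7 + u) = 2*u/(7 + u))
Q(O, G) = 47 + G
(1124 + Q(114, J(-3))) - 21613 = (1124 + (47 + 2*(-3)/(7 - 3))) - 21613 = (1124 + (47 + 2*(-3)/4)) - 21613 = (1124 + (47 + 2*(-3)*(¼))) - 21613 = (1124 + (47 - 3/2)) - 21613 = (1124 + 91/2) - 21613 = 2339/2 - 21613 = -40887/2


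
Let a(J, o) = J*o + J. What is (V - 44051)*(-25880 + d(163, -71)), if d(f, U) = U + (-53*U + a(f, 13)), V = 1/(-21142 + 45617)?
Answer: 21461618546944/24475 ≈ 8.7688e+8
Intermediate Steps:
V = 1/24475 ≈ 4.0858e-5
a(J, o) = J + J*o
d(f, U) = -52*U + 14*f (d(f, U) = U + (-53*U + f*(1 + 13)) = U + (-53*U + f*14) = U + (-53*U + 14*f) = -52*U + 14*f)
(V - 44051)*(-25880 + d(163, -71)) = (1/24475 - 44051)*(-25880 + (-52*(-71) + 14*163)) = -1078148224*(-25880 + (3692 + 2282))/24475 = -1078148224*(-25880 + 5974)/24475 = -1078148224/24475*(-19906) = 21461618546944/24475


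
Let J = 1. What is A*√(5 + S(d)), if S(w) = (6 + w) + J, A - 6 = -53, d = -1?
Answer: -47*√11 ≈ -155.88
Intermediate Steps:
A = -47 (A = 6 - 53 = -47)
S(w) = 7 + w (S(w) = (6 + w) + 1 = 7 + w)
A*√(5 + S(d)) = -47*√(5 + (7 - 1)) = -47*√(5 + 6) = -47*√11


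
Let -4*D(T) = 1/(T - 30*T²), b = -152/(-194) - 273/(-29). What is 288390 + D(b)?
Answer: 28382404631271169/98416743380 ≈ 2.8839e+5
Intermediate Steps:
b = 28685/2813 (b = -152*(-1/194) - 273*(-1/29) = 76/97 + 273/29 = 28685/2813 ≈ 10.197)
D(T) = -1/(4*(T - 30*T²))
288390 + D(b) = 288390 + 1/(4*(28685/2813)*(-1 + 30*(28685/2813))) = 288390 + (¼)*(2813/28685)/(-1 + 860550/2813) = 288390 + (¼)*(2813/28685)/(857737/2813) = 288390 + (¼)*(2813/28685)*(2813/857737) = 288390 + 7912969/98416743380 = 28382404631271169/98416743380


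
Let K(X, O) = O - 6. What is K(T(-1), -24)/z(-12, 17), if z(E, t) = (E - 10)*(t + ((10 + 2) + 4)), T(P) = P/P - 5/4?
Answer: 5/121 ≈ 0.041322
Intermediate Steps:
T(P) = -¼ (T(P) = 1 - 5*¼ = 1 - 5/4 = -¼)
K(X, O) = -6 + O
z(E, t) = (-10 + E)*(16 + t) (z(E, t) = (-10 + E)*(t + (12 + 4)) = (-10 + E)*(t + 16) = (-10 + E)*(16 + t))
K(T(-1), -24)/z(-12, 17) = (-6 - 24)/(-160 - 10*17 + 16*(-12) - 12*17) = -30/(-160 - 170 - 192 - 204) = -30/(-726) = -30*(-1/726) = 5/121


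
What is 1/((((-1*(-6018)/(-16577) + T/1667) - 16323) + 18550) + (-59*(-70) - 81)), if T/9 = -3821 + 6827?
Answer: 27633859/173868541236 ≈ 0.00015894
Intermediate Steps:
T = 27054 (T = 9*(-3821 + 6827) = 9*3006 = 27054)
1/((((-1*(-6018)/(-16577) + T/1667) - 16323) + 18550) + (-59*(-70) - 81)) = 1/((((-1*(-6018)/(-16577) + 27054/1667) - 16323) + 18550) + (-59*(-70) - 81)) = 1/((((6018*(-1/16577) + 27054*(1/1667)) - 16323) + 18550) + (4130 - 81)) = 1/((((-6018/16577 + 27054/1667) - 16323) + 18550) + 4049) = 1/(((438442152/27633859 - 16323) + 18550) + 4049) = 1/((-450629038305/27633859 + 18550) + 4049) = 1/(61979046145/27633859 + 4049) = 1/(173868541236/27633859) = 27633859/173868541236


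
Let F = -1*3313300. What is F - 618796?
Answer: -3932096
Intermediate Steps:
F = -3313300
F - 618796 = -3313300 - 618796 = -3932096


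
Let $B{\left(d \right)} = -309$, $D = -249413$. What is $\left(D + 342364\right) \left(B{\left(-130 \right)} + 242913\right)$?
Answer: $22550284404$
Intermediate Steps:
$\left(D + 342364\right) \left(B{\left(-130 \right)} + 242913\right) = \left(-249413 + 342364\right) \left(-309 + 242913\right) = 92951 \cdot 242604 = 22550284404$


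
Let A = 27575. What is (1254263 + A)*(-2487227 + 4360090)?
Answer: 2400706962194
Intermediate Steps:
(1254263 + A)*(-2487227 + 4360090) = (1254263 + 27575)*(-2487227 + 4360090) = 1281838*1872863 = 2400706962194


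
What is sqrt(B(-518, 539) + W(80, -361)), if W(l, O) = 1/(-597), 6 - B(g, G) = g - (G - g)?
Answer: 4*sqrt(35217627)/597 ≈ 39.762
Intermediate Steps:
B(g, G) = 6 + G - 2*g (B(g, G) = 6 - (g - (G - g)) = 6 - (g + (g - G)) = 6 - (-G + 2*g) = 6 + (G - 2*g) = 6 + G - 2*g)
W(l, O) = -1/597
sqrt(B(-518, 539) + W(80, -361)) = sqrt((6 + 539 - 2*(-518)) - 1/597) = sqrt((6 + 539 + 1036) - 1/597) = sqrt(1581 - 1/597) = sqrt(943856/597) = 4*sqrt(35217627)/597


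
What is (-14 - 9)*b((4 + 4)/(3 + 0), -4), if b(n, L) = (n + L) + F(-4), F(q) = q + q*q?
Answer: -736/3 ≈ -245.33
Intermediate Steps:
F(q) = q + q²
b(n, L) = 12 + L + n (b(n, L) = (n + L) - 4*(1 - 4) = (L + n) - 4*(-3) = (L + n) + 12 = 12 + L + n)
(-14 - 9)*b((4 + 4)/(3 + 0), -4) = (-14 - 9)*(12 - 4 + (4 + 4)/(3 + 0)) = -23*(12 - 4 + 8/3) = -23*32/3 = -736/3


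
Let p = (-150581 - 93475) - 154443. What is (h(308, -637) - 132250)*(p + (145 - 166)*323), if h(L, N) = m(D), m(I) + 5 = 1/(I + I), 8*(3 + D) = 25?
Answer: 53598949782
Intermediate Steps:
D = ⅛ (D = -3 + (⅛)*25 = -3 + 25/8 = ⅛ ≈ 0.12500)
m(I) = -5 + 1/(2*I) (m(I) = -5 + 1/(I + I) = -5 + 1/(2*I))
h(L, N) = -1 (h(L, N) = -5 + 1/(2*(⅛)) = -5 + (½)*8 = -5 + 4 = -1)
p = -398499 (p = -244056 - 154443 = -398499)
(h(308, -637) - 132250)*(p + (145 - 166)*323) = (-1 - 132250)*(-398499 + (145 - 166)*323) = -132251*(-398499 - 21*323) = -132251*(-398499 - 6783) = -132251*(-405282) = 53598949782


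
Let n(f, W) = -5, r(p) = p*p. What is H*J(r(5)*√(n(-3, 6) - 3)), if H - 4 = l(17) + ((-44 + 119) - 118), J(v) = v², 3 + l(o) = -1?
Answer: 215000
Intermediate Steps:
l(o) = -4 (l(o) = -3 - 1 = -4)
r(p) = p²
H = -43 (H = 4 + (-4 + ((-44 + 119) - 118)) = 4 + (-4 + (75 - 118)) = 4 + (-4 - 43) = 4 - 47 = -43)
H*J(r(5)*√(n(-3, 6) - 3)) = -43*(5²*√(-5 - 3))² = -43*(25*√(-8))² = -43*(25*(2*I*√2))² = -43*(50*I*√2)² = -43*(-5000) = 215000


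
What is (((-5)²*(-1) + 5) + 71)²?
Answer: 2601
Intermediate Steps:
(((-5)²*(-1) + 5) + 71)² = ((25*(-1) + 5) + 71)² = ((-25 + 5) + 71)² = (-20 + 71)² = 51² = 2601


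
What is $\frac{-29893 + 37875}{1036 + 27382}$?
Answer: $\frac{307}{1093} \approx 0.28088$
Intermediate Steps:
$\frac{-29893 + 37875}{1036 + 27382} = \frac{7982}{28418} = 7982 \cdot \frac{1}{28418} = \frac{307}{1093}$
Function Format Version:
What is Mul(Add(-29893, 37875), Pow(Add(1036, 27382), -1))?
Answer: Rational(307, 1093) ≈ 0.28088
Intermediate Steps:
Mul(Add(-29893, 37875), Pow(Add(1036, 27382), -1)) = Mul(7982, Pow(28418, -1)) = Mul(7982, Rational(1, 28418)) = Rational(307, 1093)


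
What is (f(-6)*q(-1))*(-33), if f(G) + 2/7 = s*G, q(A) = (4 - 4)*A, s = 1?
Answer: 0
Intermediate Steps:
q(A) = 0 (q(A) = 0*A = 0)
f(G) = -2/7 + G (f(G) = -2/7 + 1*G = -2/7 + G)
(f(-6)*q(-1))*(-33) = ((-2/7 - 6)*0)*(-33) = -44/7*0*(-33) = 0*(-33) = 0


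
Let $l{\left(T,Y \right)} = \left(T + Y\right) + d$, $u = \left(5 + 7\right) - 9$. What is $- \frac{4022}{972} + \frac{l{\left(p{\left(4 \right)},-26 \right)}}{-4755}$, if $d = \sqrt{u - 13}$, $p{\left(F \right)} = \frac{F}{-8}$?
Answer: $- \frac{1591571}{385155} - \frac{i \sqrt{10}}{4755} \approx -4.1323 - 0.00066504 i$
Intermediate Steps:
$u = 3$ ($u = 12 - 9 = 3$)
$p{\left(F \right)} = - \frac{F}{8}$ ($p{\left(F \right)} = F \left(- \frac{1}{8}\right) = - \frac{F}{8}$)
$d = i \sqrt{10}$ ($d = \sqrt{3 - 13} = \sqrt{-10} = i \sqrt{10} \approx 3.1623 i$)
$l{\left(T,Y \right)} = T + Y + i \sqrt{10}$ ($l{\left(T,Y \right)} = \left(T + Y\right) + i \sqrt{10} = T + Y + i \sqrt{10}$)
$- \frac{4022}{972} + \frac{l{\left(p{\left(4 \right)},-26 \right)}}{-4755} = - \frac{4022}{972} + \frac{\left(- \frac{1}{8}\right) 4 - 26 + i \sqrt{10}}{-4755} = \left(-4022\right) \frac{1}{972} + \left(- \frac{1}{2} - 26 + i \sqrt{10}\right) \left(- \frac{1}{4755}\right) = - \frac{2011}{486} + \left(- \frac{53}{2} + i \sqrt{10}\right) \left(- \frac{1}{4755}\right) = - \frac{2011}{486} + \left(\frac{53}{9510} - \frac{i \sqrt{10}}{4755}\right) = - \frac{1591571}{385155} - \frac{i \sqrt{10}}{4755}$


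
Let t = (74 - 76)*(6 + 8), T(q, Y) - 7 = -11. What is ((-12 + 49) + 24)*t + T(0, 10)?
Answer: -1712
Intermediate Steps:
T(q, Y) = -4 (T(q, Y) = 7 - 11 = -4)
t = -28 (t = -2*14 = -28)
((-12 + 49) + 24)*t + T(0, 10) = ((-12 + 49) + 24)*(-28) - 4 = (37 + 24)*(-28) - 4 = 61*(-28) - 4 = -1708 - 4 = -1712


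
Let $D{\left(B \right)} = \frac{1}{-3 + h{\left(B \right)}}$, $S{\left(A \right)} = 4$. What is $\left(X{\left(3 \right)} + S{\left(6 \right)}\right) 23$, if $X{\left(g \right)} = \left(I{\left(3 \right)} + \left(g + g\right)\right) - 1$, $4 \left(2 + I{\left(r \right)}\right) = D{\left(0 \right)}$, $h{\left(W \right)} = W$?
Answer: $\frac{1909}{12} \approx 159.08$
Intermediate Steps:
$D{\left(B \right)} = \frac{1}{-3 + B}$
$I{\left(r \right)} = - \frac{25}{12}$ ($I{\left(r \right)} = -2 + \frac{1}{4 \left(-3 + 0\right)} = -2 + \frac{1}{4 \left(-3\right)} = -2 + \frac{1}{4} \left(- \frac{1}{3}\right) = -2 - \frac{1}{12} = - \frac{25}{12}$)
$X{\left(g \right)} = - \frac{37}{12} + 2 g$ ($X{\left(g \right)} = \left(- \frac{25}{12} + \left(g + g\right)\right) - 1 = \left(- \frac{25}{12} + 2 g\right) - 1 = - \frac{37}{12} + 2 g$)
$\left(X{\left(3 \right)} + S{\left(6 \right)}\right) 23 = \left(\left(- \frac{37}{12} + 2 \cdot 3\right) + 4\right) 23 = \left(\left(- \frac{37}{12} + 6\right) + 4\right) 23 = \left(\frac{35}{12} + 4\right) 23 = \frac{83}{12} \cdot 23 = \frac{1909}{12}$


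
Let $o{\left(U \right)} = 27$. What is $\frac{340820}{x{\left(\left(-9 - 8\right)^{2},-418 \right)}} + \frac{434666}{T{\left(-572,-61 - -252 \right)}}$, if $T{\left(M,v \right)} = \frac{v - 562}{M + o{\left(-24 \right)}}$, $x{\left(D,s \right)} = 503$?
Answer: $\frac{119283608130}{186613} \approx 6.392 \cdot 10^{5}$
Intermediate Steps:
$T{\left(M,v \right)} = \frac{-562 + v}{27 + M}$ ($T{\left(M,v \right)} = \frac{v - 562}{M + 27} = \frac{-562 + v}{27 + M}$)
$\frac{340820}{x{\left(\left(-9 - 8\right)^{2},-418 \right)}} + \frac{434666}{T{\left(-572,-61 - -252 \right)}} = \frac{340820}{503} + \frac{434666}{\frac{1}{27 - 572} \left(-562 - -191\right)} = 340820 \cdot \frac{1}{503} + \frac{434666}{\frac{1}{-545} \left(-562 + \left(-61 + 252\right)\right)} = \frac{340820}{503} + \frac{434666}{\left(- \frac{1}{545}\right) \left(-562 + 191\right)} = \frac{340820}{503} + \frac{434666}{\left(- \frac{1}{545}\right) \left(-371\right)} = \frac{340820}{503} + \frac{434666}{\frac{371}{545}} = \frac{340820}{503} + 434666 \cdot \frac{545}{371} = \frac{340820}{503} + \frac{236892970}{371} = \frac{119283608130}{186613}$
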